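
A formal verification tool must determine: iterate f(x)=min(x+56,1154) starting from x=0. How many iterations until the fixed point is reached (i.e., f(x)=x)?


Step 1: x=0, cap=1154, increment=56
Step 2: x grows by 56 each step until capped at 1154; fixed point is x=1154
Step 3: iterations = ceil(1154/56) = 21

21


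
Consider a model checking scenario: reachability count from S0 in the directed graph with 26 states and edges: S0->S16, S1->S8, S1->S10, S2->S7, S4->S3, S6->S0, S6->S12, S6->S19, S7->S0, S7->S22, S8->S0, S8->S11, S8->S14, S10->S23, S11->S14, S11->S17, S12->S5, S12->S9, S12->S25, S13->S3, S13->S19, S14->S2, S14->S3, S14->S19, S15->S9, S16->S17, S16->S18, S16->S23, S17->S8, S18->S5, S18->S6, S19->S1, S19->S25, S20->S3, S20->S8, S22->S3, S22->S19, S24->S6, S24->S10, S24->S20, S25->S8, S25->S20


BFS from S0:
  layer 0: {S0}
  layer 1: {S16}
  layer 2: {S17, S18, S23}
  layer 3: {S5, S6, S8}
  layer 4: {S11, S12, S14, S19}
  layer 5: {S1, S2, S3, S9, S25}
  layer 6: {S7, S10, S20}
  layer 7: {S22}
Reachable set: {S0, S1, S2, S3, S5, S6, S7, S8, S9, S10, S11, S12, S14, S16, S17, S18, S19, S20, S22, S23, S25}
Count = 21

21


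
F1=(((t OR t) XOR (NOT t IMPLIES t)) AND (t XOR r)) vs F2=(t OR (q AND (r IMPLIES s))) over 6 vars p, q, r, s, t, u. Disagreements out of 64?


F1 = (((t OR t) XOR (NOT t IMPLIES t)) AND (t XOR r))
F2 = (t OR (q AND (r IMPLIES s)))
Evaluate both on each of 64 rows (bits = p,q,r,s,t,u):
  row 0 [000000]: F1=0 F2=0 -> 0
  row 1 [000001]: F1=0 F2=0 -> 0
  row 2 [000010]: F1=0 F2=1 (differ) -> 1
  row 3 [000011]: F1=0 F2=1 (differ) -> 1
  row 4 [000100]: F1=0 F2=0 -> 0
  (every remaining row is evaluated the same way; all 64 results are listed next)
Full result column, 8 rows per line (p,q,r fixed per line; s,t,u runs 000..111 left to right):
  rows 0-7 [p,q,r=000]: 00110011  (ones: 4)
  rows 8-15 [p,q,r=001]: 00110011  (ones: 4)
  rows 16-23 [p,q,r=010]: 11111111  (ones: 8)
  rows 24-31 [p,q,r=011]: 00111111  (ones: 6)
  rows 32-39 [p,q,r=100]: 00110011  (ones: 4)
  rows 40-47 [p,q,r=101]: 00110011  (ones: 4)
  rows 48-55 [p,q,r=110]: 11111111  (ones: 8)
  rows 56-63 [p,q,r=111]: 00111111  (ones: 6)
Disagreements = 4+4+8+6+4+4+8+6 = 44

44


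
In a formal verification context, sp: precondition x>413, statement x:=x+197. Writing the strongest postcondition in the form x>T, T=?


Formula: sp(P, x:=E) = exists old_x. (x = E[old_x/x]) AND P[old_x/x] (old_x is the value of x before the assignment; eliminate old_x by solving x = E[old_x/x] for old_x)
Step 1: Precondition P: x>413, i.e. old_x > 413
Step 2: Assignment gives x = old_x + 197, so old_x = x - 197
Step 3: Substitute into P: x - 197 > 413
Step 4: Simplify: x > 413+197 = 610

610


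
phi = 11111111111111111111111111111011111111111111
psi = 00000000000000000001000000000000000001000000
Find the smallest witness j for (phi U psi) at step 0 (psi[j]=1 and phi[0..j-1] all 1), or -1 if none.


(phi U psi) at 0: need smallest j with psi[j]=1 and phi[i]=1 for all i in [0,j).
Scan from step 0:
  step 0: phi=1, psi=0 -> continue
  step 1: phi=1, psi=0 -> continue
  step 2: phi=1, psi=0 -> continue
  step 3: phi=1, psi=0 -> continue
  step 19: psi=1 and phi held for [0,19) -> witness found
Witness step = 19

19


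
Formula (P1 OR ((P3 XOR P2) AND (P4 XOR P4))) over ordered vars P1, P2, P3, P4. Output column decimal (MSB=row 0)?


Formula: (P1 OR ((P3 XOR P2) AND (P4 XOR P4))) over P1, P2, P3, P4 (16 rows)
Evaluate each row (bits = P1,P2,P3,P4, MSB first):
  row 0 [0000]: (0 OR ((0 XOR 0) AND (0 XOR 0))) -> 0
  row 1 [0001]: (0 OR ((0 XOR 0) AND (1 XOR 1))) -> 0
  row 2 [0010]: (0 OR ((1 XOR 0) AND (0 XOR 0))) -> 0
  row 3 [0011]: (0 OR ((1 XOR 0) AND (1 XOR 1))) -> 0
  row 4 [0100]: (0 OR ((0 XOR 1) AND (0 XOR 0))) -> 0
  row 5 [0101]: (0 OR ((0 XOR 1) AND (1 XOR 1))) -> 0
  row 6 [0110]: (0 OR ((1 XOR 1) AND (0 XOR 0))) -> 0
  row 7 [0111]: (0 OR ((1 XOR 1) AND (1 XOR 1))) -> 0
  row 8 [1000]: (1 OR ((0 XOR 0) AND (0 XOR 0))) -> 1
  row 9 [1001]: (1 OR ((0 XOR 0) AND (1 XOR 1))) -> 1
  row 10 [1010]: (1 OR ((1 XOR 0) AND (0 XOR 0))) -> 1
  row 11 [1011]: (1 OR ((1 XOR 0) AND (1 XOR 1))) -> 1
  row 12 [1100]: (1 OR ((0 XOR 1) AND (0 XOR 0))) -> 1
  row 13 [1101]: (1 OR ((0 XOR 1) AND (1 XOR 1))) -> 1
  row 14 [1110]: (1 OR ((1 XOR 1) AND (0 XOR 0))) -> 1
  row 15 [1111]: (1 OR ((1 XOR 1) AND (1 XOR 1))) -> 1
Full result column, 4 rows per line (P1,P2 fixed per line; P3,P4 runs 00..11 left to right):
  rows 0-3 [P1,P2=00]: 0000  = hex 0
  rows 4-7 [P1,P2=01]: 0000  = hex 0
  rows 8-11 [P1,P2=10]: 1111  = hex F
  rows 12-15 [P1,P2=11]: 1111  = hex F
Output column (row 0 .. row 15) = 0000000011111111
Output column grouped in 4s = 0000 0000 1111 1111 = 0x00FF
Convert to decimal digit by digit (value = value*16 + digit):
  0 -> 0
  0*16 + 0 = 0
  0*16 + 15 (F) = 15
  15*16 + 15 (F) = 255
Decimal = 255

255


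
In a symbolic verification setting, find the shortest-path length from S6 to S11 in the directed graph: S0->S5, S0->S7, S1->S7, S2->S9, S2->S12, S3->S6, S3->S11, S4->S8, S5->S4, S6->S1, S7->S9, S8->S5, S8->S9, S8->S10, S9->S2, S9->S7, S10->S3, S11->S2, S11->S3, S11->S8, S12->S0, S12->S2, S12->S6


BFS layer-by-layer from S6:
  dist 0: {S6}
  dist 1: {S1}
  dist 2: {S7}
  dist 3: {S9}
  dist 4: {S2}
  dist 5: {S12}
  dist 6: {S0}
  dist 7: {S5}
  dist 8: {S4}
  dist 9: {S8}
  dist 10: {S10}
  dist 11: {S3}
  dist 12: {S11}
  -> S11 reached at distance 12
Shortest path length = 12

12


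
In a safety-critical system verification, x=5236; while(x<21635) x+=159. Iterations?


Step 1: x goes from 5236 toward 21635 by 159; the body runs while x<21635, so iterations = ceil((bound-start)/step)
Step 2: Distance=16399
Step 3: ceil(16399/159)=104

104


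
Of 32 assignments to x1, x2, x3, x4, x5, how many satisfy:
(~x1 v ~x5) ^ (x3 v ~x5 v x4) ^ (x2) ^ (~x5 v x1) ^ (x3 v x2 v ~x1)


CNF with 5 clauses over 5 vars (32 assignments).
An assignment satisfies CNF iff every clause has >=1 true literal.
Check each row (bits = x1,x2,x3,x4,x5; clause T/F shown):
  row 0 [00000]: clauses=TTFTT -> 0
  row 1 [00001]: clauses=TFFFT -> 0
  row 2 [00010]: clauses=TTFTT -> 0
  row 3 [00011]: clauses=TTFFT -> 0
  row 4 [00100]: clauses=TTFTT -> 0
  row 5 [00101]: clauses=TTFFT -> 0
  row 6 [00110]: clauses=TTFTT -> 0
  row 7 [00111]: clauses=TTFFT -> 0
  row 8 [01000]: clauses=TTTTT -> 1
  row 9 [01001]: clauses=TFTFT -> 0
  row 10 [01010]: clauses=TTTTT -> 1
  row 11 [01011]: clauses=TTTFT -> 0
  row 12 [01100]: clauses=TTTTT -> 1
  row 13 [01101]: clauses=TTTFT -> 0
  row 14 [01110]: clauses=TTTTT -> 1
  row 15 [01111]: clauses=TTTFT -> 0
  row 16 [10000]: clauses=TTFTF -> 0
  row 17 [10001]: clauses=FFFTF -> 0
  row 18 [10010]: clauses=TTFTF -> 0
  row 19 [10011]: clauses=FTFTF -> 0
  row 20 [10100]: clauses=TTFTT -> 0
  row 21 [10101]: clauses=FTFTT -> 0
  row 22 [10110]: clauses=TTFTT -> 0
  row 23 [10111]: clauses=FTFTT -> 0
  row 24 [11000]: clauses=TTTTT -> 1
  row 25 [11001]: clauses=FFTTT -> 0
  row 26 [11010]: clauses=TTTTT -> 1
  row 27 [11011]: clauses=FTTTT -> 0
  row 28 [11100]: clauses=TTTTT -> 1
  row 29 [11101]: clauses=FTTTT -> 0
  row 30 [11110]: clauses=TTTTT -> 1
  row 31 [11111]: clauses=FTTTT -> 0
Full result column, 8 rows per line (x1,x2 fixed per line; x3,x4,x5 runs 000..111 left to right):
  rows 0-7 [x1,x2=00]: 00000000  (ones: 0)
  rows 8-15 [x1,x2=01]: 10101010  (ones: 4)
  rows 16-23 [x1,x2=10]: 00000000  (ones: 0)
  rows 24-31 [x1,x2=11]: 10101010  (ones: 4)
Satisfying assignments = 0+4+0+4 = 8

8


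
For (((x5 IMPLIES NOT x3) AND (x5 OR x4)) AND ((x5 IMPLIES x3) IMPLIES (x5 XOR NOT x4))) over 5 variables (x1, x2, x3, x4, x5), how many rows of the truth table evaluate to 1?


Formula: (((x5 IMPLIES NOT x3) AND (x5 OR x4)) AND ((x5 IMPLIES x3) IMPLIES (x5 XOR NOT x4))) over 5 vars (32 rows)
Evaluate each row (x1, x2, x3, x4, x5 as bits, MSB first):
  row 0 [00000]: (((0 IMPLIES NOT 0) AND (0 OR 0)) AND ((0 IMPLIES 0) IMPLIES (0 XOR NOT 0))) -> 0
  row 1 [00001]: (((1 IMPLIES NOT 0) AND (1 OR 0)) AND ((1 IMPLIES 0) IMPLIES (1 XOR NOT 0))) -> 1
  row 2 [00010]: (((0 IMPLIES NOT 0) AND (0 OR 1)) AND ((0 IMPLIES 0) IMPLIES (0 XOR NOT 1))) -> 0
  row 3 [00011]: (((1 IMPLIES NOT 0) AND (1 OR 1)) AND ((1 IMPLIES 0) IMPLIES (1 XOR NOT 1))) -> 1
  row 4 [00100]: (((0 IMPLIES NOT 1) AND (0 OR 0)) AND ((0 IMPLIES 1) IMPLIES (0 XOR NOT 0))) -> 0
  row 5 [00101]: (((1 IMPLIES NOT 1) AND (1 OR 0)) AND ((1 IMPLIES 1) IMPLIES (1 XOR NOT 0))) -> 0
  row 6 [00110]: (((0 IMPLIES NOT 1) AND (0 OR 1)) AND ((0 IMPLIES 1) IMPLIES (0 XOR NOT 1))) -> 0
  row 7 [00111]: (((1 IMPLIES NOT 1) AND (1 OR 1)) AND ((1 IMPLIES 1) IMPLIES (1 XOR NOT 1))) -> 0
  row 8 [01000]: (((0 IMPLIES NOT 0) AND (0 OR 0)) AND ((0 IMPLIES 0) IMPLIES (0 XOR NOT 0))) -> 0
  row 9 [01001]: (((1 IMPLIES NOT 0) AND (1 OR 0)) AND ((1 IMPLIES 0) IMPLIES (1 XOR NOT 0))) -> 1
  row 10 [01010]: (((0 IMPLIES NOT 0) AND (0 OR 1)) AND ((0 IMPLIES 0) IMPLIES (0 XOR NOT 1))) -> 0
  row 11 [01011]: (((1 IMPLIES NOT 0) AND (1 OR 1)) AND ((1 IMPLIES 0) IMPLIES (1 XOR NOT 1))) -> 1
  row 12 [01100]: (((0 IMPLIES NOT 1) AND (0 OR 0)) AND ((0 IMPLIES 1) IMPLIES (0 XOR NOT 0))) -> 0
  row 13 [01101]: (((1 IMPLIES NOT 1) AND (1 OR 0)) AND ((1 IMPLIES 1) IMPLIES (1 XOR NOT 0))) -> 0
  row 14 [01110]: (((0 IMPLIES NOT 1) AND (0 OR 1)) AND ((0 IMPLIES 1) IMPLIES (0 XOR NOT 1))) -> 0
  row 15 [01111]: (((1 IMPLIES NOT 1) AND (1 OR 1)) AND ((1 IMPLIES 1) IMPLIES (1 XOR NOT 1))) -> 0
  row 16 [10000]: (((0 IMPLIES NOT 0) AND (0 OR 0)) AND ((0 IMPLIES 0) IMPLIES (0 XOR NOT 0))) -> 0
  row 17 [10001]: (((1 IMPLIES NOT 0) AND (1 OR 0)) AND ((1 IMPLIES 0) IMPLIES (1 XOR NOT 0))) -> 1
  row 18 [10010]: (((0 IMPLIES NOT 0) AND (0 OR 1)) AND ((0 IMPLIES 0) IMPLIES (0 XOR NOT 1))) -> 0
  row 19 [10011]: (((1 IMPLIES NOT 0) AND (1 OR 1)) AND ((1 IMPLIES 0) IMPLIES (1 XOR NOT 1))) -> 1
  row 20 [10100]: (((0 IMPLIES NOT 1) AND (0 OR 0)) AND ((0 IMPLIES 1) IMPLIES (0 XOR NOT 0))) -> 0
  row 21 [10101]: (((1 IMPLIES NOT 1) AND (1 OR 0)) AND ((1 IMPLIES 1) IMPLIES (1 XOR NOT 0))) -> 0
  row 22 [10110]: (((0 IMPLIES NOT 1) AND (0 OR 1)) AND ((0 IMPLIES 1) IMPLIES (0 XOR NOT 1))) -> 0
  row 23 [10111]: (((1 IMPLIES NOT 1) AND (1 OR 1)) AND ((1 IMPLIES 1) IMPLIES (1 XOR NOT 1))) -> 0
  row 24 [11000]: (((0 IMPLIES NOT 0) AND (0 OR 0)) AND ((0 IMPLIES 0) IMPLIES (0 XOR NOT 0))) -> 0
  row 25 [11001]: (((1 IMPLIES NOT 0) AND (1 OR 0)) AND ((1 IMPLIES 0) IMPLIES (1 XOR NOT 0))) -> 1
  row 26 [11010]: (((0 IMPLIES NOT 0) AND (0 OR 1)) AND ((0 IMPLIES 0) IMPLIES (0 XOR NOT 1))) -> 0
  row 27 [11011]: (((1 IMPLIES NOT 0) AND (1 OR 1)) AND ((1 IMPLIES 0) IMPLIES (1 XOR NOT 1))) -> 1
  row 28 [11100]: (((0 IMPLIES NOT 1) AND (0 OR 0)) AND ((0 IMPLIES 1) IMPLIES (0 XOR NOT 0))) -> 0
  row 29 [11101]: (((1 IMPLIES NOT 1) AND (1 OR 0)) AND ((1 IMPLIES 1) IMPLIES (1 XOR NOT 0))) -> 0
  row 30 [11110]: (((0 IMPLIES NOT 1) AND (0 OR 1)) AND ((0 IMPLIES 1) IMPLIES (0 XOR NOT 1))) -> 0
  row 31 [11111]: (((1 IMPLIES NOT 1) AND (1 OR 1)) AND ((1 IMPLIES 1) IMPLIES (1 XOR NOT 1))) -> 0
Full result column, 8 rows per line (x1,x2 fixed per line; x3,x4,x5 runs 000..111 left to right):
  rows 0-7 [x1,x2=00]: 01010000  (ones: 2)
  rows 8-15 [x1,x2=01]: 01010000  (ones: 2)
  rows 16-23 [x1,x2=10]: 01010000  (ones: 2)
  rows 24-31 [x1,x2=11]: 01010000  (ones: 2)
Count of 1-rows = 2+2+2+2 = 8

8


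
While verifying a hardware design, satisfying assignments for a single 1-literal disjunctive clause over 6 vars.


Step 1: Total=2^6=64
Step 2: Unsat when all 1 false: 2^5=32
Step 3: Sat=64-32=32

32


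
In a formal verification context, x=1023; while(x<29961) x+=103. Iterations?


Step 1: x goes from 1023 toward 29961 by 103; the body runs while x<29961, so iterations = ceil((bound-start)/step)
Step 2: Distance=28938
Step 3: ceil(28938/103)=281

281


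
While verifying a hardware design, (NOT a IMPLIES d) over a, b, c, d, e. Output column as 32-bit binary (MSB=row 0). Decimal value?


Formula: (NOT a IMPLIES d) over a, b, c, d, e (32 rows)
Evaluate each row (bits = a,b,c,d,e, MSB first):
  row 0 [00000]: (NOT 0 IMPLIES 0) -> 0
  row 1 [00001]: (NOT 0 IMPLIES 0) -> 0
  row 2 [00010]: (NOT 0 IMPLIES 1) -> 1
  row 3 [00011]: (NOT 0 IMPLIES 1) -> 1
  row 4 [00100]: (NOT 0 IMPLIES 0) -> 0
  row 5 [00101]: (NOT 0 IMPLIES 0) -> 0
  row 6 [00110]: (NOT 0 IMPLIES 1) -> 1
  row 7 [00111]: (NOT 0 IMPLIES 1) -> 1
  row 8 [01000]: (NOT 0 IMPLIES 0) -> 0
  row 9 [01001]: (NOT 0 IMPLIES 0) -> 0
  row 10 [01010]: (NOT 0 IMPLIES 1) -> 1
  row 11 [01011]: (NOT 0 IMPLIES 1) -> 1
  row 12 [01100]: (NOT 0 IMPLIES 0) -> 0
  row 13 [01101]: (NOT 0 IMPLIES 0) -> 0
  row 14 [01110]: (NOT 0 IMPLIES 1) -> 1
  row 15 [01111]: (NOT 0 IMPLIES 1) -> 1
  row 16 [10000]: (NOT 1 IMPLIES 0) -> 1
  row 17 [10001]: (NOT 1 IMPLIES 0) -> 1
  row 18 [10010]: (NOT 1 IMPLIES 1) -> 1
  row 19 [10011]: (NOT 1 IMPLIES 1) -> 1
  row 20 [10100]: (NOT 1 IMPLIES 0) -> 1
  row 21 [10101]: (NOT 1 IMPLIES 0) -> 1
  row 22 [10110]: (NOT 1 IMPLIES 1) -> 1
  row 23 [10111]: (NOT 1 IMPLIES 1) -> 1
  row 24 [11000]: (NOT 1 IMPLIES 0) -> 1
  row 25 [11001]: (NOT 1 IMPLIES 0) -> 1
  row 26 [11010]: (NOT 1 IMPLIES 1) -> 1
  row 27 [11011]: (NOT 1 IMPLIES 1) -> 1
  row 28 [11100]: (NOT 1 IMPLIES 0) -> 1
  row 29 [11101]: (NOT 1 IMPLIES 0) -> 1
  row 30 [11110]: (NOT 1 IMPLIES 1) -> 1
  row 31 [11111]: (NOT 1 IMPLIES 1) -> 1
Full result column, 4 rows per line (a,b,c fixed per line; d,e runs 00..11 left to right):
  rows 0-3 [a,b,c=000]: 0011  = hex 3
  rows 4-7 [a,b,c=001]: 0011  = hex 3
  rows 8-11 [a,b,c=010]: 0011  = hex 3
  rows 12-15 [a,b,c=011]: 0011  = hex 3
  rows 16-19 [a,b,c=100]: 1111  = hex F
  rows 20-23 [a,b,c=101]: 1111  = hex F
  rows 24-27 [a,b,c=110]: 1111  = hex F
  rows 28-31 [a,b,c=111]: 1111  = hex F
Output column (row 0 .. row 31) = 00110011001100111111111111111111
Output column grouped in 4s = 0011 0011 0011 0011 1111 1111 1111 1111 = 0x3333FFFF
Convert to decimal digit by digit (value = value*16 + digit):
  3 -> 3
  3*16 + 3 = 51
  51*16 + 3 = 819
  819*16 + 3 = 13107
  13107*16 + 15 (F) = 209727
  209727*16 + 15 (F) = 3355647
  3355647*16 + 15 (F) = 53690367
  53690367*16 + 15 (F) = 859045887
Decimal = 859045887

859045887


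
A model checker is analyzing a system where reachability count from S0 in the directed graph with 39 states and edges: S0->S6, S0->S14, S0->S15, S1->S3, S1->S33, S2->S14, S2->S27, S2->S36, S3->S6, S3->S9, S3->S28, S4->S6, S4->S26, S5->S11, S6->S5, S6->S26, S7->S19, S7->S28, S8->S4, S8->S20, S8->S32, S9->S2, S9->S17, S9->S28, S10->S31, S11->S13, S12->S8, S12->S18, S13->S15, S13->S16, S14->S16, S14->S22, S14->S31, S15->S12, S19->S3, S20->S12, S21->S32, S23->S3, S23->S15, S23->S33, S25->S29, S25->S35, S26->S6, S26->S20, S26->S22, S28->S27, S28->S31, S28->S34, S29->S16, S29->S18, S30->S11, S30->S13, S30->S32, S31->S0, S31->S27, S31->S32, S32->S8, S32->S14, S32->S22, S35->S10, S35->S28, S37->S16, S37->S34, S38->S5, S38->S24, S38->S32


BFS from S0:
  layer 0: {S0}
  layer 1: {S6, S14, S15}
  layer 2: {S5, S12, S16, S22, S26, S31}
  layer 3: {S8, S11, S18, S20, S27, S32}
  layer 4: {S4, S13}
Reachable set: {S0, S4, S5, S6, S8, S11, S12, S13, S14, S15, S16, S18, S20, S22, S26, S27, S31, S32}
Count = 18

18


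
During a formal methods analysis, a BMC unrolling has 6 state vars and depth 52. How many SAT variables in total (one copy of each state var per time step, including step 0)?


BMC unrolls to depth k, creating one copy of each state var for steps 0..k.
Step count = 52 + 1 = 53 (steps 0 through 52)
Vars per step = 6
Total = 6 * 53 = 318

318


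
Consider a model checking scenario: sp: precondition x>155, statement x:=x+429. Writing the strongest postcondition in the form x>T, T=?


Formula: sp(P, x:=E) = exists old_x. (x = E[old_x/x]) AND P[old_x/x] (old_x is the value of x before the assignment; eliminate old_x by solving x = E[old_x/x] for old_x)
Step 1: Precondition P: x>155, i.e. old_x > 155
Step 2: Assignment gives x = old_x + 429, so old_x = x - 429
Step 3: Substitute into P: x - 429 > 155
Step 4: Simplify: x > 155+429 = 584

584


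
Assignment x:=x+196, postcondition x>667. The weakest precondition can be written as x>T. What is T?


Formula: wp(x:=E, P) = P[E/x] (substitute E for x in postcondition)
Step 1: Postcondition: x>667
Step 2: Substitute x+196 for x: x+196>667
Step 3: Solve for x: x > 667-196 = 471

471


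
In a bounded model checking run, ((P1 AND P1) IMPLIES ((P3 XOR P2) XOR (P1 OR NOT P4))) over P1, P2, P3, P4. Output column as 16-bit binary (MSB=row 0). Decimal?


Formula: ((P1 AND P1) IMPLIES ((P3 XOR P2) XOR (P1 OR NOT P4))) over P1, P2, P3, P4 (16 rows)
Evaluate each row (bits = P1,P2,P3,P4, MSB first):
  row 0 [0000]: ((0 AND 0) IMPLIES ((0 XOR 0) XOR (0 OR NOT 0))) -> 1
  row 1 [0001]: ((0 AND 0) IMPLIES ((0 XOR 0) XOR (0 OR NOT 1))) -> 1
  row 2 [0010]: ((0 AND 0) IMPLIES ((1 XOR 0) XOR (0 OR NOT 0))) -> 1
  row 3 [0011]: ((0 AND 0) IMPLIES ((1 XOR 0) XOR (0 OR NOT 1))) -> 1
  row 4 [0100]: ((0 AND 0) IMPLIES ((0 XOR 1) XOR (0 OR NOT 0))) -> 1
  row 5 [0101]: ((0 AND 0) IMPLIES ((0 XOR 1) XOR (0 OR NOT 1))) -> 1
  row 6 [0110]: ((0 AND 0) IMPLIES ((1 XOR 1) XOR (0 OR NOT 0))) -> 1
  row 7 [0111]: ((0 AND 0) IMPLIES ((1 XOR 1) XOR (0 OR NOT 1))) -> 1
  row 8 [1000]: ((1 AND 1) IMPLIES ((0 XOR 0) XOR (1 OR NOT 0))) -> 1
  row 9 [1001]: ((1 AND 1) IMPLIES ((0 XOR 0) XOR (1 OR NOT 1))) -> 1
  row 10 [1010]: ((1 AND 1) IMPLIES ((1 XOR 0) XOR (1 OR NOT 0))) -> 0
  row 11 [1011]: ((1 AND 1) IMPLIES ((1 XOR 0) XOR (1 OR NOT 1))) -> 0
  row 12 [1100]: ((1 AND 1) IMPLIES ((0 XOR 1) XOR (1 OR NOT 0))) -> 0
  row 13 [1101]: ((1 AND 1) IMPLIES ((0 XOR 1) XOR (1 OR NOT 1))) -> 0
  row 14 [1110]: ((1 AND 1) IMPLIES ((1 XOR 1) XOR (1 OR NOT 0))) -> 1
  row 15 [1111]: ((1 AND 1) IMPLIES ((1 XOR 1) XOR (1 OR NOT 1))) -> 1
Full result column, 4 rows per line (P1,P2 fixed per line; P3,P4 runs 00..11 left to right):
  rows 0-3 [P1,P2=00]: 1111  = hex F
  rows 4-7 [P1,P2=01]: 1111  = hex F
  rows 8-11 [P1,P2=10]: 1100  = hex C
  rows 12-15 [P1,P2=11]: 0011  = hex 3
Output column (row 0 .. row 15) = 1111111111000011
Output column grouped in 4s = 1111 1111 1100 0011 = 0xFFC3
Convert to decimal digit by digit (value = value*16 + digit):
  F -> 15
  15*16 + 15 (F) = 255
  255*16 + 12 (C) = 4092
  4092*16 + 3 = 65475
Decimal = 65475

65475


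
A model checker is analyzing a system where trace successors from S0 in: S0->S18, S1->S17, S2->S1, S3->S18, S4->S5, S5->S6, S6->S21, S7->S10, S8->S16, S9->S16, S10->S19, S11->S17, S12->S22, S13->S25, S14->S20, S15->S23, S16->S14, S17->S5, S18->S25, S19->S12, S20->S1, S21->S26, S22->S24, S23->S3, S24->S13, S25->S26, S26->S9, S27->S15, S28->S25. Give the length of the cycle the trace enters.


Trace from S0 until a state repeats:
  S0 -> S18 -> S25 -> S26 -> S9 -> S16 -> S14 -> S20 -> S1 -> S17 -> S5 -> S6 -> S21 -> S26
S26 first seen at step 3, revisited at step 13.
Cycle length = 13 - 3 = 10

10


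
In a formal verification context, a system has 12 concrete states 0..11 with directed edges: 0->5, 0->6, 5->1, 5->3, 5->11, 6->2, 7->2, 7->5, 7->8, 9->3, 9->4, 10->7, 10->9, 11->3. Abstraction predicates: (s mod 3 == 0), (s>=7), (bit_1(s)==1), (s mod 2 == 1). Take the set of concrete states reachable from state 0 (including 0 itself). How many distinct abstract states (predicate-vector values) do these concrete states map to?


BFS from 0:
Concrete reachable: {0, 1, 2, 3, 5, 6, 11}
Abstract via predicates (s mod 3 == 0), (s>=7), (bit_1(s)==1), (s mod 2 == 1):
  (0,0,0,1) <- {1, 5}
  (0,0,1,0) <- {2}
  (0,1,1,1) <- {11}
  (1,0,0,0) <- {0}
  (1,0,1,0) <- {6}
  (1,0,1,1) <- {3}
Distinct abstract states = 6

6


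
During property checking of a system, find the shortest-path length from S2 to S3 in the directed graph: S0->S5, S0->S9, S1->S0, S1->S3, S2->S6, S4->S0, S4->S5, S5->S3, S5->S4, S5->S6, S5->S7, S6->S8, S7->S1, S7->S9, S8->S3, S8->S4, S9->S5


BFS layer-by-layer from S2:
  dist 0: {S2}
  dist 1: {S6}
  dist 2: {S8}
  dist 3: {S3, S4}
  -> S3 reached at distance 3
Shortest path length = 3

3


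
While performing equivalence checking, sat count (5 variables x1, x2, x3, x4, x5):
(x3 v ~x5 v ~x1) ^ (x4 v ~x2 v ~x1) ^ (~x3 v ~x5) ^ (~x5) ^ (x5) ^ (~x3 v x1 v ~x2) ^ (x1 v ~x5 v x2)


CNF with 7 clauses over 5 vars (32 assignments).
An assignment satisfies CNF iff every clause has >=1 true literal.
Check each row (bits = x1,x2,x3,x4,x5; clause T/F shown):
  row 0 [00000]: clauses=TTTTFTT -> 0
  row 1 [00001]: clauses=TTTFTTF -> 0
  row 2 [00010]: clauses=TTTTFTT -> 0
  row 3 [00011]: clauses=TTTFTTF -> 0
  row 4 [00100]: clauses=TTTTFTT -> 0
  row 5 [00101]: clauses=TTFFTTF -> 0
  row 6 [00110]: clauses=TTTTFTT -> 0
  row 7 [00111]: clauses=TTFFTTF -> 0
  row 8 [01000]: clauses=TTTTFTT -> 0
  row 9 [01001]: clauses=TTTFTTT -> 0
  row 10 [01010]: clauses=TTTTFTT -> 0
  row 11 [01011]: clauses=TTTFTTT -> 0
  row 12 [01100]: clauses=TTTTFFT -> 0
  row 13 [01101]: clauses=TTFFTFT -> 0
  row 14 [01110]: clauses=TTTTFFT -> 0
  row 15 [01111]: clauses=TTFFTFT -> 0
  row 16 [10000]: clauses=TTTTFTT -> 0
  row 17 [10001]: clauses=FTTFTTT -> 0
  row 18 [10010]: clauses=TTTTFTT -> 0
  row 19 [10011]: clauses=FTTFTTT -> 0
  row 20 [10100]: clauses=TTTTFTT -> 0
  row 21 [10101]: clauses=TTFFTTT -> 0
  row 22 [10110]: clauses=TTTTFTT -> 0
  row 23 [10111]: clauses=TTFFTTT -> 0
  row 24 [11000]: clauses=TFTTFTT -> 0
  row 25 [11001]: clauses=FFTFTTT -> 0
  row 26 [11010]: clauses=TTTTFTT -> 0
  row 27 [11011]: clauses=FTTFTTT -> 0
  row 28 [11100]: clauses=TFTTFTT -> 0
  row 29 [11101]: clauses=TFFFTTT -> 0
  row 30 [11110]: clauses=TTTTFTT -> 0
  row 31 [11111]: clauses=TTFFTTT -> 0
Full result column, 8 rows per line (x1,x2 fixed per line; x3,x4,x5 runs 000..111 left to right):
  rows 0-7 [x1,x2=00]: 00000000  (ones: 0)
  rows 8-15 [x1,x2=01]: 00000000  (ones: 0)
  rows 16-23 [x1,x2=10]: 00000000  (ones: 0)
  rows 24-31 [x1,x2=11]: 00000000  (ones: 0)
Satisfying assignments = 0+0+0+0 = 0

0


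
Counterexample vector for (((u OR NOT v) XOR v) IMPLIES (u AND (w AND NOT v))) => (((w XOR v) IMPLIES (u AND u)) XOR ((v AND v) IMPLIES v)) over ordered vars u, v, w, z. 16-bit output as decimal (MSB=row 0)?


F1 = (((u OR NOT v) XOR v) IMPLIES (u AND (w AND NOT v)))
F2 = (((w XOR v) IMPLIES (u AND u)) XOR ((v AND v) IMPLIES v))
Counterexample to F1=>F2 is where F1=1 and F2=0.
Evaluate each row (bits = u,v,w,z, MSB first):
  row 0 [0000]: F1=0 F2=0 -> F1&~F2 -> 0
  row 1 [0001]: F1=0 F2=0 -> F1&~F2 -> 0
  row 2 [0010]: F1=0 F2=1 -> F1&~F2 -> 0
  row 3 [0011]: F1=0 F2=1 -> F1&~F2 -> 0
  row 4 [0100]: F1=0 F2=1 -> F1&~F2 -> 0
  row 5 [0101]: F1=0 F2=1 -> F1&~F2 -> 0
  row 6 [0110]: F1=0 F2=0 -> F1&~F2 -> 0
  row 7 [0111]: F1=0 F2=0 -> F1&~F2 -> 0
  row 8 [1000]: F1=0 F2=0 -> F1&~F2 -> 0
  row 9 [1001]: F1=0 F2=0 -> F1&~F2 -> 0
  row 10 [1010]: F1=1 F2=0 -> F1&~F2 -> 1
  row 11 [1011]: F1=1 F2=0 -> F1&~F2 -> 1
  row 12 [1100]: F1=1 F2=0 -> F1&~F2 -> 1
  row 13 [1101]: F1=1 F2=0 -> F1&~F2 -> 1
  row 14 [1110]: F1=1 F2=0 -> F1&~F2 -> 1
  row 15 [1111]: F1=1 F2=0 -> F1&~F2 -> 1
Full result column, 4 rows per line (u,v fixed per line; w,z runs 00..11 left to right):
  rows 0-3 [u,v=00]: 0000  = hex 0
  rows 4-7 [u,v=01]: 0000  = hex 0
  rows 8-11 [u,v=10]: 0011  = hex 3
  rows 12-15 [u,v=11]: 1111  = hex F
Counterexample vector (row 0 .. row 15) = 0000000000111111
Output column grouped in 4s = 0000 0000 0011 1111 = 0x003F
Convert to decimal digit by digit (value = value*16 + digit):
  0 -> 0
  0*16 + 0 = 0
  0*16 + 3 = 3
  3*16 + 15 (F) = 63
Decimal = 63

63


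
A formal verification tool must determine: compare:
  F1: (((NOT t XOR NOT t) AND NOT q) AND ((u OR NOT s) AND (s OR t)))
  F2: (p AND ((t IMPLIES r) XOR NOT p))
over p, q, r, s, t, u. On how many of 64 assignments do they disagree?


F1 = (((NOT t XOR NOT t) AND NOT q) AND ((u OR NOT s) AND (s OR t)))
F2 = (p AND ((t IMPLIES r) XOR NOT p))
Evaluate both on each of 64 rows (bits = p,q,r,s,t,u):
  row 0 [000000]: F1=0 F2=0 -> 0
  row 1 [000001]: F1=0 F2=0 -> 0
  row 2 [000010]: F1=0 F2=0 -> 0
  row 3 [000011]: F1=0 F2=0 -> 0
  row 4 [000100]: F1=0 F2=0 -> 0
  (every remaining row is evaluated the same way; all 64 results are listed next)
Full result column, 8 rows per line (p,q,r fixed per line; s,t,u runs 000..111 left to right):
  rows 0-7 [p,q,r=000]: 00000000  (ones: 0)
  rows 8-15 [p,q,r=001]: 00000000  (ones: 0)
  rows 16-23 [p,q,r=010]: 00000000  (ones: 0)
  rows 24-31 [p,q,r=011]: 00000000  (ones: 0)
  rows 32-39 [p,q,r=100]: 11001100  (ones: 4)
  rows 40-47 [p,q,r=101]: 11111111  (ones: 8)
  rows 48-55 [p,q,r=110]: 11001100  (ones: 4)
  rows 56-63 [p,q,r=111]: 11111111  (ones: 8)
Disagreements = 0+0+0+0+4+8+4+8 = 24

24


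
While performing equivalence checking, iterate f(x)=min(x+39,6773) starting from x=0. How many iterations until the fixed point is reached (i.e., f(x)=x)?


Step 1: x=0, cap=6773, increment=39
Step 2: x grows by 39 each step until capped at 6773; fixed point is x=6773
Step 3: iterations = ceil(6773/39) = 174

174


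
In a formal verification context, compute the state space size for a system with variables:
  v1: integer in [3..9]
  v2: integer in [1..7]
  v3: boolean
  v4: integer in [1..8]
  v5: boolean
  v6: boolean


State space = product of domain sizes of all variables.
Domain sizes:
  v1 (integer in [3..9]): 7
  v2 (integer in [1..7]): 7
  v3 (boolean): 2
  v4 (integer in [1..8]): 8
  v5 (boolean): 2
  v6 (boolean): 2
Product = 7 * 7 * 2 * 8 * 2 * 2 = 3136

3136


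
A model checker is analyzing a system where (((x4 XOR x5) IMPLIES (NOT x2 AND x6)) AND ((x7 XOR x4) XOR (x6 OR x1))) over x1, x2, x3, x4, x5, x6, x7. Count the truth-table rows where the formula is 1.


Formula: (((x4 XOR x5) IMPLIES (NOT x2 AND x6)) AND ((x7 XOR x4) XOR (x6 OR x1))) over 7 vars (128 rows)
Evaluate each row (x1, x2, x3, x4, x5, x6, x7 as bits, MSB first):
  row 0 [0000000]: (((0 XOR 0) IMPLIES (NOT 0 AND 0)) AND ((0 XOR 0) XOR (0 OR 0))) -> 0
  row 1 [0000001]: (((0 XOR 0) IMPLIES (NOT 0 AND 0)) AND ((1 XOR 0) XOR (0 OR 0))) -> 1
  row 2 [0000010]: (((0 XOR 0) IMPLIES (NOT 0 AND 1)) AND ((0 XOR 0) XOR (1 OR 0))) -> 1
  row 3 [0000011]: (((0 XOR 0) IMPLIES (NOT 0 AND 1)) AND ((1 XOR 0) XOR (1 OR 0))) -> 0
  row 4 [0000100]: (((0 XOR 1) IMPLIES (NOT 0 AND 0)) AND ((0 XOR 0) XOR (0 OR 0))) -> 0
  (every remaining row is evaluated the same way; all 128 results are listed next)
Full result column, 8 rows per line (x1,x2,x3,x4 fixed per line; x5,x6,x7 runs 000..111 left to right):
  rows 0-7 [x1,x2,x3,x4=0000]: 01100010  (ones: 3)
  rows 8-15 [x1,x2,x3,x4=0001]: 00011001  (ones: 3)
  rows 16-23 [x1,x2,x3,x4=0010]: 01100010  (ones: 3)
  rows 24-31 [x1,x2,x3,x4=0011]: 00011001  (ones: 3)
  rows 32-39 [x1,x2,x3,x4=0100]: 01100000  (ones: 2)
  rows 40-47 [x1,x2,x3,x4=0101]: 00001001  (ones: 2)
  rows 48-55 [x1,x2,x3,x4=0110]: 01100000  (ones: 2)
  rows 56-63 [x1,x2,x3,x4=0111]: 00001001  (ones: 2)
  rows 64-71 [x1,x2,x3,x4=1000]: 10100010  (ones: 3)
  rows 72-79 [x1,x2,x3,x4=1001]: 00010101  (ones: 3)
  rows 80-87 [x1,x2,x3,x4=1010]: 10100010  (ones: 3)
  rows 88-95 [x1,x2,x3,x4=1011]: 00010101  (ones: 3)
  rows 96-103 [x1,x2,x3,x4=1100]: 10100000  (ones: 2)
  rows 104-111 [x1,x2,x3,x4=1101]: 00000101  (ones: 2)
  rows 112-119 [x1,x2,x3,x4=1110]: 10100000  (ones: 2)
  rows 120-127 [x1,x2,x3,x4=1111]: 00000101  (ones: 2)
Count of 1-rows = 3+3+3+3+2+2+2+2+3+3+3+3+2+2+2+2 = 40

40


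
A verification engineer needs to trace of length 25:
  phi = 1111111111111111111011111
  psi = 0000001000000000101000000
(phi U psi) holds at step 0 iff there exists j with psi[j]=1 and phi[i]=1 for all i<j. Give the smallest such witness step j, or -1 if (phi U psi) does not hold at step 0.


(phi U psi) at 0: need smallest j with psi[j]=1 and phi[i]=1 for all i in [0,j).
Scan from step 0:
  step 0: phi=1, psi=0 -> continue
  step 1: phi=1, psi=0 -> continue
  step 2: phi=1, psi=0 -> continue
  step 3: phi=1, psi=0 -> continue
  step 6: psi=1 and phi held for [0,6) -> witness found
Witness step = 6

6


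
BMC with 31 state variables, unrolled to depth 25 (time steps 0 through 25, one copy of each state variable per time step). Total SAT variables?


BMC unrolls to depth k, creating one copy of each state var for steps 0..k.
Step count = 25 + 1 = 26 (steps 0 through 25)
Vars per step = 31
Total = 31 * 26 = 806

806


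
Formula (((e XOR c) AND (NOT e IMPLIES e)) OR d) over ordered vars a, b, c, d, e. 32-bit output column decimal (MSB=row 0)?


Formula: (((e XOR c) AND (NOT e IMPLIES e)) OR d) over a, b, c, d, e (32 rows)
Evaluate each row (bits = a,b,c,d,e, MSB first):
  row 0 [00000]: (((0 XOR 0) AND (NOT 0 IMPLIES 0)) OR 0) -> 0
  row 1 [00001]: (((1 XOR 0) AND (NOT 1 IMPLIES 1)) OR 0) -> 1
  row 2 [00010]: (((0 XOR 0) AND (NOT 0 IMPLIES 0)) OR 1) -> 1
  row 3 [00011]: (((1 XOR 0) AND (NOT 1 IMPLIES 1)) OR 1) -> 1
  row 4 [00100]: (((0 XOR 1) AND (NOT 0 IMPLIES 0)) OR 0) -> 0
  row 5 [00101]: (((1 XOR 1) AND (NOT 1 IMPLIES 1)) OR 0) -> 0
  row 6 [00110]: (((0 XOR 1) AND (NOT 0 IMPLIES 0)) OR 1) -> 1
  row 7 [00111]: (((1 XOR 1) AND (NOT 1 IMPLIES 1)) OR 1) -> 1
  row 8 [01000]: (((0 XOR 0) AND (NOT 0 IMPLIES 0)) OR 0) -> 0
  row 9 [01001]: (((1 XOR 0) AND (NOT 1 IMPLIES 1)) OR 0) -> 1
  row 10 [01010]: (((0 XOR 0) AND (NOT 0 IMPLIES 0)) OR 1) -> 1
  row 11 [01011]: (((1 XOR 0) AND (NOT 1 IMPLIES 1)) OR 1) -> 1
  row 12 [01100]: (((0 XOR 1) AND (NOT 0 IMPLIES 0)) OR 0) -> 0
  row 13 [01101]: (((1 XOR 1) AND (NOT 1 IMPLIES 1)) OR 0) -> 0
  row 14 [01110]: (((0 XOR 1) AND (NOT 0 IMPLIES 0)) OR 1) -> 1
  row 15 [01111]: (((1 XOR 1) AND (NOT 1 IMPLIES 1)) OR 1) -> 1
  row 16 [10000]: (((0 XOR 0) AND (NOT 0 IMPLIES 0)) OR 0) -> 0
  row 17 [10001]: (((1 XOR 0) AND (NOT 1 IMPLIES 1)) OR 0) -> 1
  row 18 [10010]: (((0 XOR 0) AND (NOT 0 IMPLIES 0)) OR 1) -> 1
  row 19 [10011]: (((1 XOR 0) AND (NOT 1 IMPLIES 1)) OR 1) -> 1
  row 20 [10100]: (((0 XOR 1) AND (NOT 0 IMPLIES 0)) OR 0) -> 0
  row 21 [10101]: (((1 XOR 1) AND (NOT 1 IMPLIES 1)) OR 0) -> 0
  row 22 [10110]: (((0 XOR 1) AND (NOT 0 IMPLIES 0)) OR 1) -> 1
  row 23 [10111]: (((1 XOR 1) AND (NOT 1 IMPLIES 1)) OR 1) -> 1
  row 24 [11000]: (((0 XOR 0) AND (NOT 0 IMPLIES 0)) OR 0) -> 0
  row 25 [11001]: (((1 XOR 0) AND (NOT 1 IMPLIES 1)) OR 0) -> 1
  row 26 [11010]: (((0 XOR 0) AND (NOT 0 IMPLIES 0)) OR 1) -> 1
  row 27 [11011]: (((1 XOR 0) AND (NOT 1 IMPLIES 1)) OR 1) -> 1
  row 28 [11100]: (((0 XOR 1) AND (NOT 0 IMPLIES 0)) OR 0) -> 0
  row 29 [11101]: (((1 XOR 1) AND (NOT 1 IMPLIES 1)) OR 0) -> 0
  row 30 [11110]: (((0 XOR 1) AND (NOT 0 IMPLIES 0)) OR 1) -> 1
  row 31 [11111]: (((1 XOR 1) AND (NOT 1 IMPLIES 1)) OR 1) -> 1
Full result column, 4 rows per line (a,b,c fixed per line; d,e runs 00..11 left to right):
  rows 0-3 [a,b,c=000]: 0111  = hex 7
  rows 4-7 [a,b,c=001]: 0011  = hex 3
  rows 8-11 [a,b,c=010]: 0111  = hex 7
  rows 12-15 [a,b,c=011]: 0011  = hex 3
  rows 16-19 [a,b,c=100]: 0111  = hex 7
  rows 20-23 [a,b,c=101]: 0011  = hex 3
  rows 24-27 [a,b,c=110]: 0111  = hex 7
  rows 28-31 [a,b,c=111]: 0011  = hex 3
Output column (row 0 .. row 31) = 01110011011100110111001101110011
Output column grouped in 4s = 0111 0011 0111 0011 0111 0011 0111 0011 = 0x73737373
Convert to decimal digit by digit (value = value*16 + digit):
  7 -> 7
  7*16 + 3 = 115
  115*16 + 7 = 1847
  1847*16 + 3 = 29555
  29555*16 + 7 = 472887
  472887*16 + 3 = 7566195
  7566195*16 + 7 = 121059127
  121059127*16 + 3 = 1936946035
Decimal = 1936946035

1936946035


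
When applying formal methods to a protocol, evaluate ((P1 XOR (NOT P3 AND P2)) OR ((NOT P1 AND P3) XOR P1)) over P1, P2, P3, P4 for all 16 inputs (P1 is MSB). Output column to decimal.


Formula: ((P1 XOR (NOT P3 AND P2)) OR ((NOT P1 AND P3) XOR P1)) over P1, P2, P3, P4 (16 rows)
Evaluate each row (bits = P1,P2,P3,P4, MSB first):
  row 0 [0000]: ((0 XOR (NOT 0 AND 0)) OR ((NOT 0 AND 0) XOR 0)) -> 0
  row 1 [0001]: ((0 XOR (NOT 0 AND 0)) OR ((NOT 0 AND 0) XOR 0)) -> 0
  row 2 [0010]: ((0 XOR (NOT 1 AND 0)) OR ((NOT 0 AND 1) XOR 0)) -> 1
  row 3 [0011]: ((0 XOR (NOT 1 AND 0)) OR ((NOT 0 AND 1) XOR 0)) -> 1
  row 4 [0100]: ((0 XOR (NOT 0 AND 1)) OR ((NOT 0 AND 0) XOR 0)) -> 1
  row 5 [0101]: ((0 XOR (NOT 0 AND 1)) OR ((NOT 0 AND 0) XOR 0)) -> 1
  row 6 [0110]: ((0 XOR (NOT 1 AND 1)) OR ((NOT 0 AND 1) XOR 0)) -> 1
  row 7 [0111]: ((0 XOR (NOT 1 AND 1)) OR ((NOT 0 AND 1) XOR 0)) -> 1
  row 8 [1000]: ((1 XOR (NOT 0 AND 0)) OR ((NOT 1 AND 0) XOR 1)) -> 1
  row 9 [1001]: ((1 XOR (NOT 0 AND 0)) OR ((NOT 1 AND 0) XOR 1)) -> 1
  row 10 [1010]: ((1 XOR (NOT 1 AND 0)) OR ((NOT 1 AND 1) XOR 1)) -> 1
  row 11 [1011]: ((1 XOR (NOT 1 AND 0)) OR ((NOT 1 AND 1) XOR 1)) -> 1
  row 12 [1100]: ((1 XOR (NOT 0 AND 1)) OR ((NOT 1 AND 0) XOR 1)) -> 1
  row 13 [1101]: ((1 XOR (NOT 0 AND 1)) OR ((NOT 1 AND 0) XOR 1)) -> 1
  row 14 [1110]: ((1 XOR (NOT 1 AND 1)) OR ((NOT 1 AND 1) XOR 1)) -> 1
  row 15 [1111]: ((1 XOR (NOT 1 AND 1)) OR ((NOT 1 AND 1) XOR 1)) -> 1
Full result column, 4 rows per line (P1,P2 fixed per line; P3,P4 runs 00..11 left to right):
  rows 0-3 [P1,P2=00]: 0011  = hex 3
  rows 4-7 [P1,P2=01]: 1111  = hex F
  rows 8-11 [P1,P2=10]: 1111  = hex F
  rows 12-15 [P1,P2=11]: 1111  = hex F
Output column (row 0 .. row 15) = 0011111111111111
Output column grouped in 4s = 0011 1111 1111 1111 = 0x3FFF
Convert to decimal digit by digit (value = value*16 + digit):
  3 -> 3
  3*16 + 15 (F) = 63
  63*16 + 15 (F) = 1023
  1023*16 + 15 (F) = 16383
Decimal = 16383

16383


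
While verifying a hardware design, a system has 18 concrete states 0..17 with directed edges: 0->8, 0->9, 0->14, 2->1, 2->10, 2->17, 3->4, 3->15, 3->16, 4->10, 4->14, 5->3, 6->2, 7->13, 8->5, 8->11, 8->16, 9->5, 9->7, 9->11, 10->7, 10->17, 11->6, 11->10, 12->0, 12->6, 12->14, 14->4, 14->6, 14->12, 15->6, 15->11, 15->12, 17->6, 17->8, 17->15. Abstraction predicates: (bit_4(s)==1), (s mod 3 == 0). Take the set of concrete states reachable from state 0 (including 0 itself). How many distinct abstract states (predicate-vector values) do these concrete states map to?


BFS from 0:
Concrete reachable: {0, 1, 2, 3, 4, 5, 6, 7, 8, 9, 10, 11, 12, 13, 14, 15, 16, 17}
Abstract via predicates (bit_4(s)==1), (s mod 3 == 0):
  (0,0) <- {1, 2, 4, 5, 7, 8, 10, 11, 13, 14}
  (0,1) <- {0, 3, 6, 9, 12, 15}
  (1,0) <- {16, 17}
Distinct abstract states = 3

3


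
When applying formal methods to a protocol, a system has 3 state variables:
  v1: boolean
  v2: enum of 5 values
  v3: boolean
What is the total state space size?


State space = product of domain sizes of all variables.
Domain sizes:
  v1 (boolean): 2
  v2 (enum of 5 values): 5
  v3 (boolean): 2
Product = 2 * 5 * 2 = 20

20


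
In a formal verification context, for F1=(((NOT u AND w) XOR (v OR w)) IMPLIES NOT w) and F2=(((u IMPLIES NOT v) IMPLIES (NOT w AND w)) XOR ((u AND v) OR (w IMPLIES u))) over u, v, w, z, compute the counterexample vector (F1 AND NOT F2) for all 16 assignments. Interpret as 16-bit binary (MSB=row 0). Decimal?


F1 = (((NOT u AND w) XOR (v OR w)) IMPLIES NOT w)
F2 = (((u IMPLIES NOT v) IMPLIES (NOT w AND w)) XOR ((u AND v) OR (w IMPLIES u)))
Counterexample to F1=>F2 is where F1=1 and F2=0.
Evaluate each row (bits = u,v,w,z, MSB first):
  row 0 [0000]: F1=1 F2=1 -> F1&~F2 -> 0
  row 1 [0001]: F1=1 F2=1 -> F1&~F2 -> 0
  row 2 [0010]: F1=1 F2=0 -> F1&~F2 -> 1
  row 3 [0011]: F1=1 F2=0 -> F1&~F2 -> 1
  row 4 [0100]: F1=1 F2=1 -> F1&~F2 -> 0
  row 5 [0101]: F1=1 F2=1 -> F1&~F2 -> 0
  row 6 [0110]: F1=1 F2=0 -> F1&~F2 -> 1
  row 7 [0111]: F1=1 F2=0 -> F1&~F2 -> 1
  row 8 [1000]: F1=1 F2=1 -> F1&~F2 -> 0
  row 9 [1001]: F1=1 F2=1 -> F1&~F2 -> 0
  row 10 [1010]: F1=0 F2=1 -> F1&~F2 -> 0
  row 11 [1011]: F1=0 F2=1 -> F1&~F2 -> 0
  row 12 [1100]: F1=1 F2=0 -> F1&~F2 -> 1
  row 13 [1101]: F1=1 F2=0 -> F1&~F2 -> 1
  row 14 [1110]: F1=0 F2=0 -> F1&~F2 -> 0
  row 15 [1111]: F1=0 F2=0 -> F1&~F2 -> 0
Full result column, 4 rows per line (u,v fixed per line; w,z runs 00..11 left to right):
  rows 0-3 [u,v=00]: 0011  = hex 3
  rows 4-7 [u,v=01]: 0011  = hex 3
  rows 8-11 [u,v=10]: 0000  = hex 0
  rows 12-15 [u,v=11]: 1100  = hex C
Counterexample vector (row 0 .. row 15) = 0011001100001100
Output column grouped in 4s = 0011 0011 0000 1100 = 0x330C
Convert to decimal digit by digit (value = value*16 + digit):
  3 -> 3
  3*16 + 3 = 51
  51*16 + 0 = 816
  816*16 + 12 (C) = 13068
Decimal = 13068

13068


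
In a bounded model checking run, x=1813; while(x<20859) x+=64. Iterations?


Step 1: x goes from 1813 toward 20859 by 64; the body runs while x<20859, so iterations = ceil((bound-start)/step)
Step 2: Distance=19046
Step 3: ceil(19046/64)=298

298


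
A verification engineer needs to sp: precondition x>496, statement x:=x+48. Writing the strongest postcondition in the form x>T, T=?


Formula: sp(P, x:=E) = exists old_x. (x = E[old_x/x]) AND P[old_x/x] (old_x is the value of x before the assignment; eliminate old_x by solving x = E[old_x/x] for old_x)
Step 1: Precondition P: x>496, i.e. old_x > 496
Step 2: Assignment gives x = old_x + 48, so old_x = x - 48
Step 3: Substitute into P: x - 48 > 496
Step 4: Simplify: x > 496+48 = 544

544


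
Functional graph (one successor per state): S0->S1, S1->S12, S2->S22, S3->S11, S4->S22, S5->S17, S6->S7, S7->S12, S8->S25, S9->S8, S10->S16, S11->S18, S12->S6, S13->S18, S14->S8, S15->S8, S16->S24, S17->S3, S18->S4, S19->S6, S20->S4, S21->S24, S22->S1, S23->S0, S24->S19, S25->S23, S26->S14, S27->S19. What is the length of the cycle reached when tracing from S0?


Trace from S0 until a state repeats:
  S0 -> S1 -> S12 -> S6 -> S7 -> S12
S12 first seen at step 2, revisited at step 5.
Cycle length = 5 - 2 = 3

3


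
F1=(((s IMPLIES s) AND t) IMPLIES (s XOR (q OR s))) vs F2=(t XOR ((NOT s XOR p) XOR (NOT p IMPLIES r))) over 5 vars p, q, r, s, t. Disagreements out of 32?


F1 = (((s IMPLIES s) AND t) IMPLIES (s XOR (q OR s)))
F2 = (t XOR ((NOT s XOR p) XOR (NOT p IMPLIES r)))
Evaluate both on each of 32 rows (bits = p,q,r,s,t):
  row 0 [00000]: F1=1 F2=1 -> 0
  row 1 [00001]: F1=0 F2=0 -> 0
  row 2 [00010]: F1=1 F2=0 (differ) -> 1
  row 3 [00011]: F1=0 F2=1 (differ) -> 1
  row 4 [00100]: F1=1 F2=0 (differ) -> 1
  row 5 [00101]: F1=0 F2=1 (differ) -> 1
  row 6 [00110]: F1=1 F2=1 -> 0
  row 7 [00111]: F1=0 F2=0 -> 0
  row 8 [01000]: F1=1 F2=1 -> 0
  row 9 [01001]: F1=1 F2=0 (differ) -> 1
  row 10 [01010]: F1=1 F2=0 (differ) -> 1
  row 11 [01011]: F1=0 F2=1 (differ) -> 1
  row 12 [01100]: F1=1 F2=0 (differ) -> 1
  row 13 [01101]: F1=1 F2=1 -> 0
  row 14 [01110]: F1=1 F2=1 -> 0
  row 15 [01111]: F1=0 F2=0 -> 0
  row 16 [10000]: F1=1 F2=1 -> 0
  row 17 [10001]: F1=0 F2=0 -> 0
  row 18 [10010]: F1=1 F2=0 (differ) -> 1
  row 19 [10011]: F1=0 F2=1 (differ) -> 1
  row 20 [10100]: F1=1 F2=1 -> 0
  row 21 [10101]: F1=0 F2=0 -> 0
  row 22 [10110]: F1=1 F2=0 (differ) -> 1
  row 23 [10111]: F1=0 F2=1 (differ) -> 1
  row 24 [11000]: F1=1 F2=1 -> 0
  row 25 [11001]: F1=1 F2=0 (differ) -> 1
  row 26 [11010]: F1=1 F2=0 (differ) -> 1
  row 27 [11011]: F1=0 F2=1 (differ) -> 1
  row 28 [11100]: F1=1 F2=1 -> 0
  row 29 [11101]: F1=1 F2=0 (differ) -> 1
  row 30 [11110]: F1=1 F2=0 (differ) -> 1
  row 31 [11111]: F1=0 F2=1 (differ) -> 1
Full result column, 8 rows per line (p,q fixed per line; r,s,t runs 000..111 left to right):
  rows 0-7 [p,q=00]: 00111100  (ones: 4)
  rows 8-15 [p,q=01]: 01111000  (ones: 4)
  rows 16-23 [p,q=10]: 00110011  (ones: 4)
  rows 24-31 [p,q=11]: 01110111  (ones: 6)
Disagreements = 4+4+4+6 = 18

18


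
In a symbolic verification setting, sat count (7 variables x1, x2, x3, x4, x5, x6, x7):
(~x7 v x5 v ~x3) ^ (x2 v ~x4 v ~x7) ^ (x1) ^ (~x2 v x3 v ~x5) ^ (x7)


CNF with 5 clauses over 7 vars (128 assignments).
An assignment satisfies CNF iff every clause has >=1 true literal.
Check each row (bits = x1,x2,x3,x4,x5,x6,x7; clause T/F shown):
  row 0 [0000000]: clauses=TTFTF -> 0
  row 1 [0000001]: clauses=TTFTT -> 0
  row 2 [0000010]: clauses=TTFTF -> 0
  row 3 [0000011]: clauses=TTFTT -> 0
  row 4 [0000100]: clauses=TTFTF -> 0
  (every remaining row is evaluated the same way; all 128 results are listed next)
Full result column, 8 rows per line (x1,x2,x3,x4 fixed per line; x5,x6,x7 runs 000..111 left to right):
  rows 0-7 [x1,x2,x3,x4=0000]: 00000000  (ones: 0)
  rows 8-15 [x1,x2,x3,x4=0001]: 00000000  (ones: 0)
  rows 16-23 [x1,x2,x3,x4=0010]: 00000000  (ones: 0)
  rows 24-31 [x1,x2,x3,x4=0011]: 00000000  (ones: 0)
  rows 32-39 [x1,x2,x3,x4=0100]: 00000000  (ones: 0)
  rows 40-47 [x1,x2,x3,x4=0101]: 00000000  (ones: 0)
  rows 48-55 [x1,x2,x3,x4=0110]: 00000000  (ones: 0)
  rows 56-63 [x1,x2,x3,x4=0111]: 00000000  (ones: 0)
  rows 64-71 [x1,x2,x3,x4=1000]: 01010101  (ones: 4)
  rows 72-79 [x1,x2,x3,x4=1001]: 00000000  (ones: 0)
  rows 80-87 [x1,x2,x3,x4=1010]: 00000101  (ones: 2)
  rows 88-95 [x1,x2,x3,x4=1011]: 00000000  (ones: 0)
  rows 96-103 [x1,x2,x3,x4=1100]: 01010000  (ones: 2)
  rows 104-111 [x1,x2,x3,x4=1101]: 01010000  (ones: 2)
  rows 112-119 [x1,x2,x3,x4=1110]: 00000101  (ones: 2)
  rows 120-127 [x1,x2,x3,x4=1111]: 00000101  (ones: 2)
Satisfying assignments = 0+0+0+0+0+0+0+0+4+0+2+0+2+2+2+2 = 14

14
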